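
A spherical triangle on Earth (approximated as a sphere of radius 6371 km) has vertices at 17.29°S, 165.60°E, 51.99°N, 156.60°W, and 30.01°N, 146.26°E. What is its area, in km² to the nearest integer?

16638176 km²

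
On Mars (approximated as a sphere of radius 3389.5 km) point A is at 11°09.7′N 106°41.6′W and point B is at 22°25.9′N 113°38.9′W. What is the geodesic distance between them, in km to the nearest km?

774 km

Let φ₁ = 0.1948 rad, φ₂ = 0.3915 rad, and Δλ = -0.1214 rad.
cos c = sin φ₁ sin φ₂ + cos φ₁ cos φ₂ cos Δλ = (0.1936)(0.3816) + (0.9811)(0.9243)(0.9926) = 0.97404,
so c = arccos(0.97404) = 0.22834 rad.
Distance = R·c = 3389.5 × 0.2283 ≈ 774 km.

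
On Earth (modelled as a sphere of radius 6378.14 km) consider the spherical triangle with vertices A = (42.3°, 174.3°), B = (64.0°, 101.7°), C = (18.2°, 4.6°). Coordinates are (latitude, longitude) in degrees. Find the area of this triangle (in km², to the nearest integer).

Side lengths (central angles): a = 1.3395, b = 2.0727, c = 0.7928 rad; semiperimeter s = 2.1025.
By l'Huilier's theorem, tan(E/4) = √[tan(s/2) tan((s−a)/2) tan((s−b)/2) tan((s−c)/2)], giving spherical excess E = 0.3573 rad.
Area = E·R² = 0.3573 × (6378.14)² ≈ 14535363 km².

14535363 km²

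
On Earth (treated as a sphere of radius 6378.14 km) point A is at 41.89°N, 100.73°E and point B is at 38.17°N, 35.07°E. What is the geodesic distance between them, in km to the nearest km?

5473 km

With latitudes φ₁ = 41.890°, φ₂ = 38.170° and longitude difference Δλ = -65.660°:
cos c = sin φ₁ sin φ₂ + cos φ₁ cos φ₂ cos Δλ = (0.6677)(0.6180) + (0.7444)(0.7862)(0.4122) = 0.65385,
so c = arccos(0.65385) = 0.85813 rad.
Distance = R·c = 6378.14 × 0.8581 ≈ 5473 km.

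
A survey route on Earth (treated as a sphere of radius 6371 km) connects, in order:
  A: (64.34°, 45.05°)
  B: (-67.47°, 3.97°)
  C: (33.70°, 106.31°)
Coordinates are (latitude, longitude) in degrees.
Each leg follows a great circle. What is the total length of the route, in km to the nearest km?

28969 km

Leg A→B: central angle 2.3568 rad, distance 15015.0 km.
Leg B→C: central angle 2.1903 rad, distance 13954.4 km.
Total: 15015.0 + 13954.4 ≈ 28969 km.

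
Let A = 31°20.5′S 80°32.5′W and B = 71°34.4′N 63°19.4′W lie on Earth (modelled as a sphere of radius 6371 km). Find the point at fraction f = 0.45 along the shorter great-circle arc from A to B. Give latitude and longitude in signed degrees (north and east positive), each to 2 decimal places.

15.12°, -76.38°

The central angle between A and B is δ = 1.8086 rad.
With f = 0.45, the slerp weights are sin((1−f)δ)/sin δ = 0.8629 and sin(fδ)/sin δ = 0.7480.
Weighted sum of the unit vectors: (0.8629)·(0.1404,-0.8425,-0.5201) + (0.7480)·(0.1419,-0.2824,0.9487) = (0.2273, -0.9383, 0.2608).
Converting back: φ = atan2(z, √(x²+y²)) = 15.12°, λ = atan2(y, x) = -76.38°.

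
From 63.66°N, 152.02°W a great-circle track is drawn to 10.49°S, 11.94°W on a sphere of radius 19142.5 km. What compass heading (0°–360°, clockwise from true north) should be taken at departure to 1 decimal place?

Δλ = 140.080° = 2.4449 rad.
y = sin Δλ · cos φ₂ = (0.6417)(0.9833) = 0.6310
x = cos φ₁ sin φ₂ − sin φ₁ cos φ₂ cos Δλ = (0.4437)(-0.1821) − (0.8962)(0.9833)(-0.7669) = 0.5950
θ = atan2(y, x) = 46.68°, so the bearing is 46.7°.

46.7°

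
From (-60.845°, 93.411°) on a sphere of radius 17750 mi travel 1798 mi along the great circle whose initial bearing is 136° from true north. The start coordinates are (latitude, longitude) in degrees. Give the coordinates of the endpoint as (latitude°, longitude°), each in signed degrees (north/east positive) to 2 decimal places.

Angular distance δ = d/R = 1798/17750 = 0.10130 rad; initial bearing θ = 2.3736 rad.
sin φ₂ = sin φ₁ cos δ + cos φ₁ sin δ cos θ = (-0.8733)(0.9949) + (0.4872)(0.1011)(-0.7193) = -0.9043, so φ₂ = -64.72°.
Δλ = atan2(sin θ sin δ cos φ₁, cos δ − sin φ₁ sin φ₂) = atan2(0.0342, 0.2052) = 9.469°.
λ₂ = 93.411° + 9.469° = 102.88°.

-64.72°, 102.88°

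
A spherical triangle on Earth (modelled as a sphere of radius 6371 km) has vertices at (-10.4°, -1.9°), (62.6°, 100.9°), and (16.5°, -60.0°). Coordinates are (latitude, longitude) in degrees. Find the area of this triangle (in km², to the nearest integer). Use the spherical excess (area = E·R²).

Side lengths (central angles): a = 1.7364, b = 1.1073, c = 1.8344 rad; semiperimeter s = 2.3390.
By l'Huilier's theorem, tan(E/4) = √[tan(s/2) tan((s−a)/2) tan((s−b)/2) tan((s−c)/2)], giving spherical excess E = 1.4019 rad.
Area = E·R² = 1.4019 × (6371)² ≈ 56902297 km².

56902297 km²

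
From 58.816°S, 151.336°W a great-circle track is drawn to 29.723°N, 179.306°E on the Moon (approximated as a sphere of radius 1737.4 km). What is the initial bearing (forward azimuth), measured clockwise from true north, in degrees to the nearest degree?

335°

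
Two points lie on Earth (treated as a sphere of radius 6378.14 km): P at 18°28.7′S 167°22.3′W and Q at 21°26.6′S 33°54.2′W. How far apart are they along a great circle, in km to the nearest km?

13296 km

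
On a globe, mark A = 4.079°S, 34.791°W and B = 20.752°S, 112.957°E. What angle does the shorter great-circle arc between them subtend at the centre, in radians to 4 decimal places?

Let φ₁ = -0.0712 rad, φ₂ = -0.3622 rad, and Δλ = 2.5787 rad.
cos c = sin φ₁ sin φ₂ + cos φ₁ cos φ₂ cos Δλ = (-0.0711)(-0.3543) + (0.9975)(0.9351)(-0.8457) = -0.76364,
so c = arccos(-0.76364) = 2.43972 rad.
So the angular separation is 2.4397 rad.

2.4397 rad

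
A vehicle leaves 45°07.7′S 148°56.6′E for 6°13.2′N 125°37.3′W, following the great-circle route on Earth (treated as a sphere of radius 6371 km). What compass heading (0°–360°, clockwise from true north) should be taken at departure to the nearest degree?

With φ₁ = -0.7876, φ₂ = 0.1086, Δλ = 1.4911 rad, the forward-azimuth formula gives
θ = atan2( sin Δλ cos φ₂ , cos φ₁ sin φ₂ − sin φ₁ cos φ₂ cos Δλ ) = atan2(0.9910, 0.1325) = 82.38°.
So the initial bearing is 82°.

82°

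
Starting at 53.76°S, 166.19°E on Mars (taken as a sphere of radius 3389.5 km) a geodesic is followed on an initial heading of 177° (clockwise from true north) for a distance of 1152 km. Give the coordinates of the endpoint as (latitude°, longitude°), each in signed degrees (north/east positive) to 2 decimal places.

Angular distance δ = d/R = 1152/3389.5 = 0.33987 rad; initial bearing θ = 3.0892 rad.
sin φ₂ = sin φ₁ cos δ + cos φ₁ sin δ cos θ = (-0.8065)(0.9428) + (0.5912)(0.3334)(-0.9986) = -0.9572, so φ₂ = -73.18°.
Δλ = atan2(sin θ sin δ cos φ₁, cos δ − sin φ₁ sin φ₂) = atan2(0.0103, 0.1708) = 3.457°.
λ₂ = 166.190° + 3.457° = 169.65°.

-73.18°, 169.65°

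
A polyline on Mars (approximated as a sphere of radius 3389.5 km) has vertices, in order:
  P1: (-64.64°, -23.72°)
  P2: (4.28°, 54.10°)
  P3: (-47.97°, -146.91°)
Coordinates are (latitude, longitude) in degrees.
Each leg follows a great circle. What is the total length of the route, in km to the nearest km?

13100 km

Leg P1→P2: central angle 1.5481 rad, distance 5247.4 km.
Leg P2→P3: central angle 2.3168 rad, distance 7852.8 km.
Total: 5247.4 + 7852.8 ≈ 13100 km.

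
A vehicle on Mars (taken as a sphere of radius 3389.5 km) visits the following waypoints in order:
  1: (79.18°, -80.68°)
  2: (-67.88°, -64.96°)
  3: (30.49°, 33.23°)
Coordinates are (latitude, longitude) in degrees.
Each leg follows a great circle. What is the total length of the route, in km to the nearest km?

Leg 1→2: central angle 2.5716 rad, distance 8716.3 km.
Leg 2→3: central angle 2.1133 rad, distance 7163.0 km.
Total: 8716.3 + 7163.0 ≈ 15879 km.

15879 km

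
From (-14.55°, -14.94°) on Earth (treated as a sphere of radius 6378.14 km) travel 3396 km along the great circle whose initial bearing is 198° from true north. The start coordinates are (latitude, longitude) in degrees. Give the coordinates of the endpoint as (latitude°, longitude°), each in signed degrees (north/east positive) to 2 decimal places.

Angular distance δ = d/R = 3396/6378.14 = 0.53244 rad; initial bearing θ = 3.4558 rad.
sin φ₂ = sin φ₁ cos δ + cos φ₁ sin δ cos θ = (-0.2512)(0.8616) + (0.9679)(0.5076)(-0.9511) = -0.6838, so φ₂ = -43.14°.
Δλ = atan2(sin θ sin δ cos φ₁, cos δ − sin φ₁ sin φ₂) = atan2(-0.1518, 0.6898) = -12.414°.
λ₂ = -14.940° − 12.414° = -27.35°.

-43.14°, -27.35°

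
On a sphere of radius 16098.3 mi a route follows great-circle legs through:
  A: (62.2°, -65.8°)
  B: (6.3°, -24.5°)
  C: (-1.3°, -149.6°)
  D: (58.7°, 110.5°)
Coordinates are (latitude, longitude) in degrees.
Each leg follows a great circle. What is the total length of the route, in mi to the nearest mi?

80024 mi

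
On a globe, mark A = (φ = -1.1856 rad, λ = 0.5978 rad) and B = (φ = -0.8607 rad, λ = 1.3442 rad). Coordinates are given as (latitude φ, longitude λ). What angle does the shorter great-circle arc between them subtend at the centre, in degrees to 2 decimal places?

28.05°

With latitudes φ₁ = -67.930°, φ₂ = -49.314° and longitude difference Δλ = 42.766°:
Haversine: a = sin²(Δφ/2) + cos φ₁ cos φ₂ sin²(Δλ/2) = 0.0262 + (0.3757)(0.6519)(0.1329) = 0.05872.
Central angle c = 2·arcsin(√a) = 0.48952 rad.
So the angular separation is 28.05°.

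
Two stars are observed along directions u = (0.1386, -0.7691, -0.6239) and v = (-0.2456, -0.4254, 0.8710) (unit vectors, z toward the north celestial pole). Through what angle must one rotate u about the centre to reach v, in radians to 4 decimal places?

u·v = -0.2503; |u| = 1.0000, |v| = 1.0000.
cos θ = (u·v)/(|u||v|) = -0.2503, so θ = 1.8238 rad.

1.8238 rad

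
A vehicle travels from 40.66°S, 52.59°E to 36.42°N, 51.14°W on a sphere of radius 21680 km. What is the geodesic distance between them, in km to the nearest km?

46209 km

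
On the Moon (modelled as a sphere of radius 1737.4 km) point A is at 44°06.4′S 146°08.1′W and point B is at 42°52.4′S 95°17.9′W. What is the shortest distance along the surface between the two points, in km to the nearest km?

Let φ₁ = -0.7698 rad, φ₂ = -0.7483 rad, and Δλ = 0.8873 rad.
Haversine: a = sin²(Δφ/2) + cos φ₁ cos φ₂ sin²(Δλ/2) = 0.0001 + (0.7180)(0.7329)(0.1842) = 0.09706.
Central angle c = 2·arcsin(√a) = 0.63365 rad.
Distance = R·c = 1737.4 × 0.6337 ≈ 1101 km.

1101 km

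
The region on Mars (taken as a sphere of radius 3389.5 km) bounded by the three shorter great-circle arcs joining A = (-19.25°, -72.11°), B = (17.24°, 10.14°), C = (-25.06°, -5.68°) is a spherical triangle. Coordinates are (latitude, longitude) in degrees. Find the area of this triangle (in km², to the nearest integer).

Side lengths (central angles): a = 0.7857, b = 1.0683, c = 1.5469 rad; semiperimeter s = 1.7005.
By l'Huilier's theorem, tan(E/4) = √[tan(s/2) tan((s−a)/2) tan((s−b)/2) tan((s−c)/2)], giving spherical excess E = 0.4728 rad.
Area = E·R² = 0.4728 × (3389.5)² ≈ 5432071 km².

5432071 km²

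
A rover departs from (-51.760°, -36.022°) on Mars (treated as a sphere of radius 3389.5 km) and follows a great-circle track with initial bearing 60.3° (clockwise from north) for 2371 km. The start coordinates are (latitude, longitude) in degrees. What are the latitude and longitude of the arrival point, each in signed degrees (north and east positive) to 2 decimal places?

Angular distance δ = d/R = 2371/3389.5 = 0.69951 rad; initial bearing θ = 1.0524 rad.
sin φ₂ = sin φ₁ cos δ + cos φ₁ sin δ cos θ = (-0.7854)(0.7652) + (0.6190)(0.6438)(0.4955) = -0.4035, so φ₂ = -23.80°.
Δλ = atan2(sin θ sin δ cos φ₁, cos δ − sin φ₁ sin φ₂) = atan2(0.3462, 0.4482) = 37.679°.
λ₂ = -36.022° + 37.679° = 1.66°.

-23.80°, 1.66°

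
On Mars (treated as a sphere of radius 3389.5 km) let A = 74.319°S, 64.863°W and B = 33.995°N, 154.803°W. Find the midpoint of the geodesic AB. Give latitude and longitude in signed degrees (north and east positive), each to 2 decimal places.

-24.83°, -136.75°

The central angle between A and B is δ = 2.1389 rad.
With f = 0.5, the slerp weights are sin((1−f)δ)/sin δ = 1.0404 and sin(fδ)/sin δ = 1.0404.
Weighted sum of the unit vectors: (1.0404)·(0.1148,-0.2447,-0.9628) + (1.0404)·(-0.7502,-0.3530,0.5591) = (-0.6611, -0.6218, -0.4200).
Converting back: φ = atan2(z, √(x²+y²)) = -24.83°, λ = atan2(y, x) = -136.75°.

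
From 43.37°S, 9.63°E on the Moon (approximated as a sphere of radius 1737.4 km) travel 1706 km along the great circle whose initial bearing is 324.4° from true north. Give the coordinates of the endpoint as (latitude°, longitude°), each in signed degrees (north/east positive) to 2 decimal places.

Angular distance δ = d/R = 1706/1737.4 = 0.98193 rad; initial bearing θ = 5.6618 rad.
sin φ₂ = sin φ₁ cos δ + cos φ₁ sin δ cos θ = (-0.6867)(0.5554) + (0.7269)(0.8316)(0.8131) = 0.1101, so φ₂ = 6.32°.
Δλ = atan2(sin θ sin δ cos φ₁, cos δ − sin φ₁ sin φ₂) = atan2(-0.3519, 0.6310) = -29.146°.
λ₂ = 9.630° − 29.146° = -19.52°.

6.32°, -19.52°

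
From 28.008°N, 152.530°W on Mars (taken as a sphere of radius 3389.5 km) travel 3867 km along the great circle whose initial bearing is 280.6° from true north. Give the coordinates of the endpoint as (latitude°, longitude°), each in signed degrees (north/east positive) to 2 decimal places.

Angular distance δ = d/R = 3867/3389.5 = 1.14088 rad; initial bearing θ = 4.8974 rad.
sin φ₂ = sin φ₁ cos δ + cos φ₁ sin δ cos θ = (0.4696)(0.4168) + (0.8829)(0.9090)(0.1840) = 0.3434, so φ₂ = 20.08°.
Δλ = atan2(sin θ sin δ cos φ₁, cos δ − sin φ₁ sin φ₂) = atan2(-0.7888, 0.2556) = -72.049°.
λ₂ = -152.530° − 72.049° = -224.58° → 135.42° after wrapping to (−180°, 180°].

20.08°, 135.42°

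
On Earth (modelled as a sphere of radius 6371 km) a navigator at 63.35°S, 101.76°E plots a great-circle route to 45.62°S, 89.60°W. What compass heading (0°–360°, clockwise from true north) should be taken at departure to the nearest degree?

172°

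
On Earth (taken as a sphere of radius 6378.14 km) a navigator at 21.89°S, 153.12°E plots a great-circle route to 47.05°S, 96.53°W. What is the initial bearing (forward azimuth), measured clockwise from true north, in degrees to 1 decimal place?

140.2°

With φ₁ = -0.3821, φ₂ = -0.8212, Δλ = 1.9260 rad, the forward-azimuth formula gives
θ = atan2( sin Δλ cos φ₂ , cos φ₁ sin φ₂ − sin φ₁ cos φ₂ cos Δλ ) = atan2(0.6388, -0.7675) = 140.23°.
So the initial bearing is 140.2°.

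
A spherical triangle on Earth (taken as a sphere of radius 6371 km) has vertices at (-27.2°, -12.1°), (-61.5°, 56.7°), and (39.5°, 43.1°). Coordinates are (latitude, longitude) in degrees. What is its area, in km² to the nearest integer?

Side lengths (central angles): a = 1.7733, b = 1.4697, c = 0.9822 rad; semiperimeter s = 2.1126.
By l'Huilier's theorem, tan(E/4) = √[tan(s/2) tan((s−a)/2) tan((s−b)/2) tan((s−c)/2)], giving spherical excess E = 0.9911 rad.
Area = E·R² = 0.9911 × (6371)² ≈ 40230210 km².

40230210 km²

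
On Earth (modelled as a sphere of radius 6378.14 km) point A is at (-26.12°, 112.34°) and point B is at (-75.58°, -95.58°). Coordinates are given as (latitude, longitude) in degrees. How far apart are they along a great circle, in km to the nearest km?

8546 km

In radians: φ₁ = -0.4559, φ₂ = -1.3191, Δλ = 152.080° = 2.6543 rad.
Haversine: a = sin²(Δφ/2) + cos φ₁ cos φ₂ sin²(Δλ/2) = 0.1750 + (0.8979)(0.2490)(0.9418) = 0.38559.
Central angle c = 2·arcsin(√a) = 1.33994 rad.
Distance = R·c = 6378.14 × 1.3399 ≈ 8546 km.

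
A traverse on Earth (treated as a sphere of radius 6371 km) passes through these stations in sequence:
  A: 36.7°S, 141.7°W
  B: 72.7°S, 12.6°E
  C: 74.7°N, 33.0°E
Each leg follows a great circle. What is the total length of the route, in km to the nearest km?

24139 km

Leg A→B: central angle 1.2071 rad, distance 7690.3 km.
Leg B→C: central angle 2.5818 rad, distance 16448.8 km.
Total: 7690.3 + 16448.8 ≈ 24139 km.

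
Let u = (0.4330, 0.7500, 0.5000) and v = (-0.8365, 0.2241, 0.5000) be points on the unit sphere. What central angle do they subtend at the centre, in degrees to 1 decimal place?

u·v = 0.0559; |u| = 1.0000, |v| = 1.0000.
cos θ = (u·v)/(|u||v|) = 0.0559, so θ = 86.8°.

86.8°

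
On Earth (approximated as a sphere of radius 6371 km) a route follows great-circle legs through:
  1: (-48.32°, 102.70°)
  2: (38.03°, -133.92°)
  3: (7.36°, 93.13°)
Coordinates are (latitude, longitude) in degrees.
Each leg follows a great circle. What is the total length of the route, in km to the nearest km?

28400 km

Leg 1→2: central angle 2.4163 rad, distance 15394.3 km.
Leg 2→3: central angle 2.0413 rad, distance 13005.3 km.
Total: 15394.3 + 13005.3 ≈ 28400 km.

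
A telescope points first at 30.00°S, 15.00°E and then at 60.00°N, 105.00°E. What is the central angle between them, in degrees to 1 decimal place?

115.7°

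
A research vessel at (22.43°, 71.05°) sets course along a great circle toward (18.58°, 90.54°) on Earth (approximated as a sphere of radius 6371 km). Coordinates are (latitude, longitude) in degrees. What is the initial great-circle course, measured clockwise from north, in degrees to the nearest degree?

Δλ = 19.490° = 0.3402 rad.
y = sin Δλ · cos φ₂ = (0.3336)(0.9479) = 0.3163
x = cos φ₁ sin φ₂ − sin φ₁ cos φ₂ cos Δλ = (0.9243)(0.3186) − (0.3816)(0.9479)(0.9427) = -0.0464
θ = atan2(y, x) = 98.35°, so the bearing is 98°.

98°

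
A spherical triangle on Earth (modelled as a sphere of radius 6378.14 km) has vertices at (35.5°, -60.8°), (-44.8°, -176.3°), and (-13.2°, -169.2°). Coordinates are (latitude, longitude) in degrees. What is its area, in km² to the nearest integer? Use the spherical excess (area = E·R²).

Side lengths (central angles): a = 0.5616, b = 1.9636, c = 2.2888 rad; semiperimeter s = 2.4070.
By l'Huilier's theorem, tan(E/4) = √[tan(s/2) tan((s−a)/2) tan((s−b)/2) tan((s−c)/2)], giving spherical excess E = 0.8430 rad.
Area = E·R² = 0.8430 × (6378.14)² ≈ 34295158 km².

34295158 km²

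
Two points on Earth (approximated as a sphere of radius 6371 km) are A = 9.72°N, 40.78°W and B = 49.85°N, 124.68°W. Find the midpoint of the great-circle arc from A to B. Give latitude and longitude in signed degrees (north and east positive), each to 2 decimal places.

The central angle between A and B is δ = 1.3729 rad.
With f = 0.5, the slerp weights are sin((1−f)δ)/sin δ = 0.6464 and sin(fδ)/sin δ = 0.6464.
Weighted sum of the unit vectors: (0.6464)·(0.7464,-0.6438,0.1688) + (0.6464)·(-0.3669,-0.5302,0.7644) = (0.2453, -0.7589, 0.6032).
Converting back: φ = atan2(z, √(x²+y²)) = 37.10°, λ = atan2(y, x) = -72.09°.

37.10°, -72.09°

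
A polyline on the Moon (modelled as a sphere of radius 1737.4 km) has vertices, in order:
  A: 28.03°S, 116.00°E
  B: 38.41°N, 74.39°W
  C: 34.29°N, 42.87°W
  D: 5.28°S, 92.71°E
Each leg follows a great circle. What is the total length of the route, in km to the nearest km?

Leg A→B: central angle 2.9056 rad, distance 5048.3 km.
Leg B→C: central angle 0.4467 rad, distance 776.0 km.
Leg C→D: central angle 2.2646 rad, distance 3934.4 km.
Total: 5048.3 + 776.0 + 3934.4 ≈ 9759 km.

9759 km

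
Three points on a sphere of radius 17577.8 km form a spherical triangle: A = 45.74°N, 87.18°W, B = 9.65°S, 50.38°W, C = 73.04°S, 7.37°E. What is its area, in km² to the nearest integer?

Side lengths (central angles): a = 1.2516, b = 2.3479, c = 1.1253 rad; semiperimeter s = 2.3624.
By l'Huilier's theorem, tan(E/4) = √[tan(s/2) tan((s−a)/2) tan((s−b)/2) tan((s−c)/2)], giving spherical excess E = 0.3528 rad.
Area = E·R² = 0.3528 × (17577.8)² ≈ 109018843 km².

109018843 km²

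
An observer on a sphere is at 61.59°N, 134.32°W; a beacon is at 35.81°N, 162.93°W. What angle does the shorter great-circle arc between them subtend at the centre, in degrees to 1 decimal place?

31.4°

In radians: φ₁ = 1.0749, φ₂ = 0.6250, Δλ = -28.610° = -0.4993 rad.
Haversine: a = sin²(Δφ/2) + cos φ₁ cos φ₂ sin²(Δλ/2) = 0.0498 + (0.4758)(0.8110)(0.0611) = 0.07332.
Central angle c = 2·arcsin(√a) = 0.54840 rad.
So the angular separation is 31.4°.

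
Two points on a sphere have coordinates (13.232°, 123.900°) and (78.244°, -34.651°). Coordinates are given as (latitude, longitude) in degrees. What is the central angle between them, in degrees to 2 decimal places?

87.74°

In radians: φ₁ = 0.2309, φ₂ = 1.3656, Δλ = -158.551° = -2.7672 rad.
Haversine: a = sin²(Δφ/2) + cos φ₁ cos φ₂ sin²(Δλ/2) = 0.2888 + (0.9735)(0.2037)(0.9654) = 0.48025.
Central angle c = 2·arcsin(√a) = 1.53129 rad.
So the angular separation is 87.74°.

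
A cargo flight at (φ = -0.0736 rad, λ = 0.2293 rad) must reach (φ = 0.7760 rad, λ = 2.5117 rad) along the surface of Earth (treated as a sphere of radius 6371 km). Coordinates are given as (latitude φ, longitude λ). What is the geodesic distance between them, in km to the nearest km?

13464 km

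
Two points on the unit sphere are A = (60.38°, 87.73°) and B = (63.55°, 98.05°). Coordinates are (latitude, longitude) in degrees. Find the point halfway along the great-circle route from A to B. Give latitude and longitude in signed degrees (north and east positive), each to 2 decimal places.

The central angle between A and B is δ = 0.1010 rad.
With f = 0.5, the slerp weights are sin((1−f)δ)/sin δ = 0.5006 and sin(fδ)/sin δ = 0.5006.
Weighted sum of the unit vectors: (0.5006)·(0.0196,0.4939,0.8693) + (0.5006)·(-0.0624,0.4410,0.8953) = (-0.0214, 0.4680, 0.8834).
Converting back: φ = atan2(z, √(x²+y²)) = 62.06°, λ = atan2(y, x) = 92.62°.

62.06°, 92.62°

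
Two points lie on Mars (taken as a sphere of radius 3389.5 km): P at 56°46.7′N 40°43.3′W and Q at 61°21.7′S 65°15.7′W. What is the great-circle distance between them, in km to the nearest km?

7081 km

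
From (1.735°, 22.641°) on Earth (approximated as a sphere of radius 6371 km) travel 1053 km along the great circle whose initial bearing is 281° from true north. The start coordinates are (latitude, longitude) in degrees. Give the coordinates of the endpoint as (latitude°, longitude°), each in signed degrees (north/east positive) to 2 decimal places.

3.51°, 13.33°

Angular distance δ = d/R = 1053/6371 = 0.16528 rad; initial bearing θ = 4.9044 rad.
sin φ₂ = sin φ₁ cos δ + cos φ₁ sin δ cos θ = (0.0303)(0.9864) + (0.9995)(0.1645)(0.1908) = 0.0612, so φ₂ = 3.51°.
Δλ = atan2(sin θ sin δ cos φ₁, cos δ − sin φ₁ sin φ₂) = atan2(-0.1614, 0.9845) = -9.312°.
λ₂ = 22.641° − 9.312° = 13.33°.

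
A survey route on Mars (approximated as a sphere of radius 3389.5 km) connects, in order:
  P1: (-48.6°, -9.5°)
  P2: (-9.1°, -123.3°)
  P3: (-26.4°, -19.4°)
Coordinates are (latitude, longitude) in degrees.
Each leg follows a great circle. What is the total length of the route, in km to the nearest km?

11625 km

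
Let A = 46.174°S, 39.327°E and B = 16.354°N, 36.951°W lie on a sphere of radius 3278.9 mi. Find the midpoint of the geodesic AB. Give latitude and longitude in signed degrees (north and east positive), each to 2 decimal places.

-18.56°, -6.05°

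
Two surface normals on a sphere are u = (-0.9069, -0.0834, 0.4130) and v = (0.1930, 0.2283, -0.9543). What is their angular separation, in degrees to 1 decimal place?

126.0°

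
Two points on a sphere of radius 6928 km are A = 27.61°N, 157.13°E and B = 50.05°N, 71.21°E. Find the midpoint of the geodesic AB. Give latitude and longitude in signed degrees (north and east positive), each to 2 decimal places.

The central angle between A and B is δ = 1.1639 rad.
With f = 0.5, the slerp weights are sin((1−f)δ)/sin δ = 0.5985 and sin(fδ)/sin δ = 0.5985.
Weighted sum of the unit vectors: (0.5985)·(-0.8165,0.3444,0.4635) + (0.5985)·(0.2068,0.6079,0.7666) = (-0.3649, 0.5700, 0.7362).
Converting back: φ = atan2(z, √(x²+y²)) = 47.41°, λ = atan2(y, x) = 122.63°.

47.41°, 122.63°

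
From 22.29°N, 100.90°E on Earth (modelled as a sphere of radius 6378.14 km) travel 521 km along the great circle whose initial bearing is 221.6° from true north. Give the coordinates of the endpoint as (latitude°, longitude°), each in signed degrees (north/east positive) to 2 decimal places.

18.76°, 97.62°

Angular distance δ = d/R = 521/6378.14 = 0.08169 rad; initial bearing θ = 3.8676 rad.
sin φ₂ = sin φ₁ cos δ + cos φ₁ sin δ cos θ = (0.3793)(0.9967) + (0.9253)(0.0816)(-0.7478) = 0.3216, so φ₂ = 18.76°.
Δλ = atan2(sin θ sin δ cos φ₁, cos δ − sin φ₁ sin φ₂) = atan2(-0.0501, 0.8747) = -3.280°.
λ₂ = 100.900° − 3.280° = 97.62°.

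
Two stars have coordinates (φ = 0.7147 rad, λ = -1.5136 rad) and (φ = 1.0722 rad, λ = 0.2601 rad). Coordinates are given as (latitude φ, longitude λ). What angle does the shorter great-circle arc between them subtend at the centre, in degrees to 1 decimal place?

With latitudes φ₁ = 40.949°, φ₂ = 61.433° and longitude difference Δλ = 101.626°:
cos c = sin φ₁ sin φ₂ + cos φ₁ cos φ₂ cos Δλ = (0.6554)(0.8783) + (0.7553)(0.4782)(-0.2015) = 0.50282,
so c = arccos(0.50282) = 1.04394 rad.
So the angular separation is 59.8°.

59.8°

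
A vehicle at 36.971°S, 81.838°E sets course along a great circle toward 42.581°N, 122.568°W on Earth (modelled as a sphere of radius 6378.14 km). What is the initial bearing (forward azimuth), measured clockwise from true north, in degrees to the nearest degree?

66°

Δλ = 155.594° = 2.7156 rad.
y = sin Δλ · cos φ₂ = (0.4132)(0.7363) = 0.3042
x = cos φ₁ sin φ₂ − sin φ₁ cos φ₂ cos Δλ = (0.7989)(0.6766) − (-0.6014)(0.7363)(-0.9106) = 0.1373
θ = atan2(y, x) = 65.71°, so the bearing is 66°.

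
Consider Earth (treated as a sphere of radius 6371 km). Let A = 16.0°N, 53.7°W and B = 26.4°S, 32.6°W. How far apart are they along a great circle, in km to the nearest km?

In radians: φ₁ = 0.2793, φ₂ = -0.4608, Δλ = 21.100° = 0.3683 rad.
Haversine: a = sin²(Δφ/2) + cos φ₁ cos φ₂ sin²(Δλ/2) = 0.1308 + (0.9613)(0.8957)(0.0335) = 0.15964.
Central angle c = 2·arcsin(√a) = 0.82204 rad.
Distance = R·c = 6371 × 0.8220 ≈ 5237 km.

5237 km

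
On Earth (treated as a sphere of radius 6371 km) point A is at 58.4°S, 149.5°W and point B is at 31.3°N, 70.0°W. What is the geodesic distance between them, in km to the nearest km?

12360 km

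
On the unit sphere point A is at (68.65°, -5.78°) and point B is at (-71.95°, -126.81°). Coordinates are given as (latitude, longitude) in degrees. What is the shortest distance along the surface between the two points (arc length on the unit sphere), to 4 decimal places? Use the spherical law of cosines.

In radians: φ₁ = 1.1982, φ₂ = -1.2558, Δλ = -121.030° = -2.1124 rad.
cos c = sin φ₁ sin φ₂ + cos φ₁ cos φ₂ cos Δλ = (0.9314)(-0.9508) + (0.3641)(0.3098)(-0.5155) = -0.94369,
so c = arccos(-0.94369) = 2.80440 rad.
On the unit sphere the arc length equals the central angle: 2.8044.

2.8044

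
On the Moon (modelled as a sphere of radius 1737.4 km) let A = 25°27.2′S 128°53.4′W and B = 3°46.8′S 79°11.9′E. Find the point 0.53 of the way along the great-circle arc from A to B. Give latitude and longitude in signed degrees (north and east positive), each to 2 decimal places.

-45.18°, 138.14°

The central angle between A and B is δ = 2.4442 rad.
With f = 0.53, the slerp weights are sin((1−f)δ)/sin δ = 1.4205 and sin(fδ)/sin δ = 1.4984.
Weighted sum of the unit vectors: (1.4205)·(-0.5669,-0.7028,-0.4298) + (1.4984)·(0.1870,0.9801,-0.0659) = (-0.5250, 0.4704, -0.7093).
Converting back: φ = atan2(z, √(x²+y²)) = -45.18°, λ = atan2(y, x) = 138.14°.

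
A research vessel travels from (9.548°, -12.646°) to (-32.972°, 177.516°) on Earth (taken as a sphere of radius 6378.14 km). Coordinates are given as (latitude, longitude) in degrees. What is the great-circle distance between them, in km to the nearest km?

17229 km

With latitudes φ₁ = 9.548°, φ₂ = -32.972° and longitude difference Δλ = -169.838°:
cos c = sin φ₁ sin φ₂ + cos φ₁ cos φ₂ cos Δλ = (0.1659)(-0.5442) + (0.9861)(0.8389)(-0.9843) = -0.90461,
so c = arccos(-0.90461) = 2.70126 rad.
Distance = R·c = 6378.14 × 2.7013 ≈ 17229 km.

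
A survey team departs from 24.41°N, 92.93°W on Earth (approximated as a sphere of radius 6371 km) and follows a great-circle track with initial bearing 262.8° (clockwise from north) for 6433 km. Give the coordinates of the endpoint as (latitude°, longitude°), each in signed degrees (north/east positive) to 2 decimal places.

Angular distance δ = d/R = 6433/6371 = 1.00973 rad; initial bearing θ = 4.5867 rad.
sin φ₂ = sin φ₁ cos δ + cos φ₁ sin δ cos θ = (0.4133)(0.5321) + (0.9106)(0.8467)(-0.1253) = 0.1233, so φ₂ = 7.08°.
Δλ = atan2(sin θ sin δ cos φ₁, cos δ − sin φ₁ sin φ₂) = atan2(-0.7649, 0.4811) = -57.830°.
λ₂ = -92.930° − 57.830° = -150.76°.

7.08°, -150.76°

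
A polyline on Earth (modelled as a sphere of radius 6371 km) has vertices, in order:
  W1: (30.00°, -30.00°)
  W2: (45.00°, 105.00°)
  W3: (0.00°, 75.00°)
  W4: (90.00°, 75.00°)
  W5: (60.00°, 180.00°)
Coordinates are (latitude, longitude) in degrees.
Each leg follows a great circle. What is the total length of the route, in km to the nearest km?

29666 km

Leg W1→W2: central angle 1.6503 rad, distance 10514.3 km.
Leg W2→W3: central angle 0.9117 rad, distance 5808.7 km.
Leg W3→W4: central angle 1.5708 rad, distance 10007.5 km.
Leg W4→W5: central angle 0.5236 rad, distance 3335.8 km.
Total: 10514.3 + 5808.7 + 10007.5 + 3335.8 ≈ 29666 km.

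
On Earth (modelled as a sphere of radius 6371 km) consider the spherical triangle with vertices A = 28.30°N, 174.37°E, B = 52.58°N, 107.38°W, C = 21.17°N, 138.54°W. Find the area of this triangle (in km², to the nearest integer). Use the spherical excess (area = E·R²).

Side lengths (central angles): a = 0.6893, b = 0.7521, c = 1.0639 rad; semiperimeter s = 1.2527.
By l'Huilier's theorem, tan(E/4) = √[tan(s/2) tan((s−a)/2) tan((s−b)/2) tan((s−c)/2)], giving spherical excess E = 0.2842 rad.
Area = E·R² = 0.2842 × (6371)² ≈ 11536787 km².

11536787 km²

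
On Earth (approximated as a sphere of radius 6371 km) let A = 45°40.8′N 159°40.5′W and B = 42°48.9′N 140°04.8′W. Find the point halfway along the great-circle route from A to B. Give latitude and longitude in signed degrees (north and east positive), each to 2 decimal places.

44.67°, -149.64°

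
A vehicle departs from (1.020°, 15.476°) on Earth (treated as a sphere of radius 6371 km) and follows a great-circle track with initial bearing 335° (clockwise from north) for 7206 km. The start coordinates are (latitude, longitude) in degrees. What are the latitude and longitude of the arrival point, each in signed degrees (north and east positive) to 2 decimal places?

55.85°, -27.46°

Angular distance δ = d/R = 7206/6371 = 1.13106 rad; initial bearing θ = 5.8469 rad.
sin φ₂ = sin φ₁ cos δ + cos φ₁ sin δ cos θ = (0.0178)(0.4257) + (0.9998)(0.9049)(0.9063) = 0.8275, so φ₂ = 55.85°.
Δλ = atan2(sin θ sin δ cos φ₁, cos δ − sin φ₁ sin φ₂) = atan2(-0.3824, 0.4110) = -42.934°.
λ₂ = 15.476° − 42.934° = -27.46°.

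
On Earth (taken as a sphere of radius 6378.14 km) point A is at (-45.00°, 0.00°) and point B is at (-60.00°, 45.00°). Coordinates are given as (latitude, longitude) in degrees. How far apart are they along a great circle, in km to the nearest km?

With latitudes φ₁ = -45.000°, φ₂ = -60.000° and longitude difference Δλ = 45.000°:
cos c = sin φ₁ sin φ₂ + cos φ₁ cos φ₂ cos Δλ = (-0.7071)(-0.8660) + (0.7071)(0.5000)(0.7071) = 0.86237,
so c = arccos(0.86237) = 0.53086 rad.
Distance = R·c = 6378.14 × 0.5309 ≈ 3386 km.

3386 km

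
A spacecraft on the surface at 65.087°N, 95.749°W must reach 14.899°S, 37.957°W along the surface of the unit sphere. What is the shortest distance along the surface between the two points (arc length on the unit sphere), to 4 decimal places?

1.5870

Let φ₁ = 1.1360 rad, φ₂ = -0.2600 rad, and Δλ = 1.0087 rad.
cos c = sin φ₁ sin φ₂ + cos φ₁ cos φ₂ cos Δλ = (0.9069)(-0.2571) + (0.4212)(0.9664)(0.5330) = -0.01622,
so c = arccos(-0.01622) = 1.58702 rad.
On the unit sphere the arc length equals the central angle: 1.5870.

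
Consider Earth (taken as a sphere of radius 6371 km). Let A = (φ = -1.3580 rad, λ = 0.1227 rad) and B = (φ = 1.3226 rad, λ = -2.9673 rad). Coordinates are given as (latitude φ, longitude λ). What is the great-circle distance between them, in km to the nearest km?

19777 km

In radians: φ₁ = -1.3580, φ₂ = 1.3226, Δλ = -177.044° = -3.0900 rad.
cos c = sin φ₁ sin φ₂ + cos φ₁ cos φ₂ cos Δλ = (-0.9774)(0.9694) + (0.2112)(0.2457)(-0.9987) = -0.99930,
so c = arccos(-0.99930) = 3.10429 rad.
Distance = R·c = 6371 × 3.1043 ≈ 19777 km.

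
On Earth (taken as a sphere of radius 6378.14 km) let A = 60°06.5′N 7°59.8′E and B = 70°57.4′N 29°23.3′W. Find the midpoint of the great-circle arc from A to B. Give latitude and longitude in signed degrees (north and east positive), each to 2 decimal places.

66.63°, -6.66°

The central angle between A and B is δ = 0.3216 rad.
With f = 0.5, the slerp weights are sin((1−f)δ)/sin δ = 0.5065 and sin(fδ)/sin δ = 0.5065.
Weighted sum of the unit vectors: (0.5065)·(0.4935,0.0693,0.8670) + (0.5065)·(0.2843,-0.1601,0.9453) = (0.3940, -0.0460, 0.9180).
Converting back: φ = atan2(z, √(x²+y²)) = 66.63°, λ = atan2(y, x) = -6.66°.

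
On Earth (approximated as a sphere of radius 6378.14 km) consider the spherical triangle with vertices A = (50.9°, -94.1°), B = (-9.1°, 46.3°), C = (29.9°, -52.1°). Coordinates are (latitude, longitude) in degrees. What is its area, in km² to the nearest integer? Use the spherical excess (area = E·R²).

31436872 km²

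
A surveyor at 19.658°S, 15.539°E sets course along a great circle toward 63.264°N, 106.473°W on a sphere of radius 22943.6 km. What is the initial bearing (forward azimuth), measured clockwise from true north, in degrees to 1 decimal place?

333.4°

With φ₁ = -0.3431, φ₂ = 1.1042, Δλ = -2.1295 rad, the forward-azimuth formula gives
θ = atan2( sin Δλ cos φ₂ , cos φ₁ sin φ₂ − sin φ₁ cos φ₂ cos Δλ ) = atan2(-0.3815, 0.7608) = -26.63°.
Adding 360° brings this into [0°, 360°): 333.4°.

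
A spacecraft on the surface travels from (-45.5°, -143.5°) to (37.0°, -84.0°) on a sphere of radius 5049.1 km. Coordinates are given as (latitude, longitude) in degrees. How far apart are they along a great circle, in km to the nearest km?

8667 km

With latitudes φ₁ = -45.500°, φ₂ = 37.000° and longitude difference Δλ = 59.500°:
cos c = sin φ₁ sin φ₂ + cos φ₁ cos φ₂ cos Δλ = (-0.7133)(0.6018) + (0.7009)(0.7986)(0.5075) = -0.14514,
so c = arccos(-0.14514) = 1.71645 rad.
Distance = R·c = 5049.1 × 1.7165 ≈ 8667 km.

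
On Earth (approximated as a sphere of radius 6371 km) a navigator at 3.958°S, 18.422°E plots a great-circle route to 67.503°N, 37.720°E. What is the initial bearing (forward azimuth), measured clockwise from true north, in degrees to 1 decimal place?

7.6°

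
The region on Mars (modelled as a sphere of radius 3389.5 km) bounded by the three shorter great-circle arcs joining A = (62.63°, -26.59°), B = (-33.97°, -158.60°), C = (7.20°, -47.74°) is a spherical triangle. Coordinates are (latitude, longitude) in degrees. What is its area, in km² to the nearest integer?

21154110 km²

Side lengths (central angles): a = 1.9423, b = 1.0043, c = 2.4209 rad; semiperimeter s = 2.6838.
By l'Huilier's theorem, tan(E/4) = √[tan(s/2) tan((s−a)/2) tan((s−b)/2) tan((s−c)/2)], giving spherical excess E = 1.8413 rad.
Area = E·R² = 1.8413 × (3389.5)² ≈ 21154110 km².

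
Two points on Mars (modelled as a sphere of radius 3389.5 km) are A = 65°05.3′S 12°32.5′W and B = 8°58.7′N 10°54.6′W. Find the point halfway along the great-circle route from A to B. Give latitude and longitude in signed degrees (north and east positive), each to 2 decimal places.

-28.06°, -11.40°

Central angle δ = 1.2929 rad. Interpolating on the sphere with fraction f = 0.5:
P = [sin((1−f)δ)·A + sin(fδ)·B] / sin δ = 0.6264·A + 0.6264·B in Cartesian coordinates,
giving P = (0.8651, -0.1744, -0.4704), i.e. latitude -28.06°, longitude -11.40°.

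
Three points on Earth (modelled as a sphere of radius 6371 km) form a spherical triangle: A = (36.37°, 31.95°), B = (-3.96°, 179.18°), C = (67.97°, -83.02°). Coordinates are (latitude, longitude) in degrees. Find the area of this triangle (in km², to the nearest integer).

64639334 km²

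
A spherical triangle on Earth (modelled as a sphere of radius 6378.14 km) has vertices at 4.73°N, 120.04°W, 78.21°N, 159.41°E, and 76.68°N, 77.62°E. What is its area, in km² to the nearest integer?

Side lengths (central angles): a = 0.2863, b = 1.7098, c = 1.4564 rad; semiperimeter s = 1.7262.
By l'Huilier's theorem, tan(E/4) = √[tan(s/2) tan((s−a)/2) tan((s−b)/2) tan((s−c)/2)], giving spherical excess E = 0.1353 rad.
Area = E·R² = 0.1353 × (6378.14)² ≈ 5505052 km².

5505052 km²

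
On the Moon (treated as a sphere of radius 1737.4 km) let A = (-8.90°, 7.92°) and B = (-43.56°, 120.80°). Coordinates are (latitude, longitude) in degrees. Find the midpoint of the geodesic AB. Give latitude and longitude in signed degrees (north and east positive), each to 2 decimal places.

-40.97°, 51.31°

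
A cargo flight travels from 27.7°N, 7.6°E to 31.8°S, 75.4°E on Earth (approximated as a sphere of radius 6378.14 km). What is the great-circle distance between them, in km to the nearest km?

With latitudes φ₁ = 27.700°, φ₂ = -31.800° and longitude difference Δλ = 67.800°:
cos c = sin φ₁ sin φ₂ + cos φ₁ cos φ₂ cos Δλ = (0.4648)(-0.5270) + (0.8854)(0.8499)(0.3778) = 0.03937,
so c = arccos(0.03937) = 1.53142 rad.
Distance = R·c = 6378.14 × 1.5314 ≈ 9768 km.

9768 km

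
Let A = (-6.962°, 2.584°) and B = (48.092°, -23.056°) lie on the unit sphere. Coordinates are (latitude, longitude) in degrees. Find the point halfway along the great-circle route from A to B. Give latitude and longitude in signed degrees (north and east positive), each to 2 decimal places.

21.03°, -7.69°

The central angle between A and B is δ = 1.0385 rad.
With f = 0.5, the slerp weights are sin((1−f)δ)/sin δ = 0.5759 and sin(fδ)/sin δ = 0.5759.
Weighted sum of the unit vectors: (0.5759)·(0.9916,0.0448,-0.1212) + (0.5759)·(0.6146,-0.2616,0.7442) = (0.9250, -0.1249, 0.3588).
Converting back: φ = atan2(z, √(x²+y²)) = 21.03°, λ = atan2(y, x) = -7.69°.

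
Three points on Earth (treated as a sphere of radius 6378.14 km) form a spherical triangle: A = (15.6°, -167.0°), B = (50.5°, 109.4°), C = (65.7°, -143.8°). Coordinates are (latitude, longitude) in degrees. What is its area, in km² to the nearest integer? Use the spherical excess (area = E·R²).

19314561 km²

Side lengths (central angles): a = 0.8923, b = 0.9155, c = 1.2914 rad; semiperimeter s = 1.5496.
By l'Huilier's theorem, tan(E/4) = √[tan(s/2) tan((s−a)/2) tan((s−b)/2) tan((s−c)/2)], giving spherical excess E = 0.4748 rad.
Area = E·R² = 0.4748 × (6378.14)² ≈ 19314561 km².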